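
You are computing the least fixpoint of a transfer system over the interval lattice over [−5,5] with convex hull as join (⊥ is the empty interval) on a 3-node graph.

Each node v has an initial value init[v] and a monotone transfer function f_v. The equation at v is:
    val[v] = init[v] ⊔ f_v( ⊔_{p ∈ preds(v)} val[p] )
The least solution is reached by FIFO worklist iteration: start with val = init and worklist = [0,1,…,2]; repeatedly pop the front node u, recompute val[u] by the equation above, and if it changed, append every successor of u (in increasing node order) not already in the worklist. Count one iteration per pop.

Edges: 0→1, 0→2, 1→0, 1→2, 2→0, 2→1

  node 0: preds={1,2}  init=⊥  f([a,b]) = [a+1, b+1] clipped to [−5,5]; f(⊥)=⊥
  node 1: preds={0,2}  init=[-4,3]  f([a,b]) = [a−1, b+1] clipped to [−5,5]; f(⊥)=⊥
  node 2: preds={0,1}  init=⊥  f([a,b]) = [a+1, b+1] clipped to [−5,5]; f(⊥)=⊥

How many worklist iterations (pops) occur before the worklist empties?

6

Worklist (6 pops):
  #1 pop 0: in=[-4,3] → [-3,4] (was ⊥); enqueue []
  #2 pop 1: in=[-3,4] → [-4,5] (was [-4,3]); enqueue [0]
  #3 pop 2: in=[-4,5] → [-3,5] (was ⊥); enqueue [1]
  #4 pop 0: in=[-4,5] → [-3,5] (was [-3,4]); enqueue [2]
  #5 pop 1: in=[-3,5] → [-4,5] (no change)
  #6 pop 2: in=[-4,5] → [-3,5] (no change)

Fixpoint:
  val[0] = [-3,5]
  val[1] = [-4,5]
  val[2] = [-3,5]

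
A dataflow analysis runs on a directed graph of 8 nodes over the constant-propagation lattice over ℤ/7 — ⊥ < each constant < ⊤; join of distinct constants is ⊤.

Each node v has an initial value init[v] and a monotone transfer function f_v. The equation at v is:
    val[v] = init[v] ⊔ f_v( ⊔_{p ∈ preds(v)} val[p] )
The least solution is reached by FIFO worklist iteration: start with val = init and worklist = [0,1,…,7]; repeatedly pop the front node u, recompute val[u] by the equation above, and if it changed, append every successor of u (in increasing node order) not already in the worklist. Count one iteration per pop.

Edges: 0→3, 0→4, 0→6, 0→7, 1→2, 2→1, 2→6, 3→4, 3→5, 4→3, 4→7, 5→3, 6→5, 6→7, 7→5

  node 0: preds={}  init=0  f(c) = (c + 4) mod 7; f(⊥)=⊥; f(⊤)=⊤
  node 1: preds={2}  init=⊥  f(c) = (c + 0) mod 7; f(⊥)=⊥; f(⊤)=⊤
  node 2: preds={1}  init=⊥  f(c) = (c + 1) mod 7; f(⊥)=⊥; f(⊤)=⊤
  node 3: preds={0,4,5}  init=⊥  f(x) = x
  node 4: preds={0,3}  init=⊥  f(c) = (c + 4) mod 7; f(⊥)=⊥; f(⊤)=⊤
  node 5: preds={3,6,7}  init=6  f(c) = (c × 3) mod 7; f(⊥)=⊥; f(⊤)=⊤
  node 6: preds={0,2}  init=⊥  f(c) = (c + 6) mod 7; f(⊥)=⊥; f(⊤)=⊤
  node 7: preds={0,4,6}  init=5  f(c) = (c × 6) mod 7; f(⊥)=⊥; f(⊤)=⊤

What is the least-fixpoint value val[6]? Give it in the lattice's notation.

Worklist (10 pops):
  #1 pop 0: in=⊥ → 0 (no change)
  #2 pop 1: in=⊥ → ⊥ (no change)
  #3 pop 2: in=⊥ → ⊥ (no change)
  #4 pop 3: in=⊤ → ⊤ (was ⊥); enqueue []
  #5 pop 4: in=⊤ → ⊤ (was ⊥); enqueue [3]
  #6 pop 5: in=⊤ → ⊤ (was 6); enqueue []
  #7 pop 6: in=0 → 6 (was ⊥); enqueue [5]
  #8 pop 7: in=⊤ → ⊤ (was 5); enqueue []
  #9 pop 3: in=⊤ → ⊤ (no change)
  #10 pop 5: in=⊤ → ⊤ (no change)

Fixpoint:
  val[0] = 0
  val[1] = ⊥
  val[2] = ⊥
  val[3] = ⊤
  val[4] = ⊤
  val[5] = ⊤
  val[6] = 6
  val[7] = ⊤

6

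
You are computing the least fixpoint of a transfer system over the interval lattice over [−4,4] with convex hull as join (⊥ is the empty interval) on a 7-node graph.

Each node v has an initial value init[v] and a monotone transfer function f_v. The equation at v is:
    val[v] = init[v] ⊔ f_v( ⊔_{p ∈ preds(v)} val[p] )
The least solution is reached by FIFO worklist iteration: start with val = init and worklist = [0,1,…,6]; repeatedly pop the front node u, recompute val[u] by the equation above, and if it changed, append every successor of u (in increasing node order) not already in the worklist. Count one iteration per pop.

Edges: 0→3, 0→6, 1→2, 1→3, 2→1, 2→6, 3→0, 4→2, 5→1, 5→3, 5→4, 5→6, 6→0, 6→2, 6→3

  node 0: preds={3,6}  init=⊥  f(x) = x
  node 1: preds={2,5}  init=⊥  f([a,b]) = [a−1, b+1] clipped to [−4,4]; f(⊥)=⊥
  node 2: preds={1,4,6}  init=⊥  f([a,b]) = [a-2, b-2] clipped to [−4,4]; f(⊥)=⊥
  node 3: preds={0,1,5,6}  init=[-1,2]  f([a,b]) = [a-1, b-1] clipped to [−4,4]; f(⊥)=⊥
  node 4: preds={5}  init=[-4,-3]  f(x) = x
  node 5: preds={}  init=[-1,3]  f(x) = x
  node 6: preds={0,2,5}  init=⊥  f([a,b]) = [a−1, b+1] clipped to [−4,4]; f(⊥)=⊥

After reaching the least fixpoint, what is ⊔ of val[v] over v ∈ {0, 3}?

[-4,4]

Trace (13 dequeues):
  [1] u=0 | in [-1,2] | out [-1,2] | prev ⊥ | push {}
  [2] u=1 | in [-1,3] | out [-2,4] | prev ⊥ | push {}
  [3] u=2 | in [-4,4] | out [-4,2] | prev ⊥ | push {1}
  [4] u=3 | in [-2,4] | out [-3,3] | prev [-1,2] | push {0}
  [5] u=4 | in [-1,3] | out [-4,3] | prev [-4,-3] | push {2}
  [6] u=5 | in ⊥ | out [-1,3] | ==
  [7] u=6 | in [-4,3] | out [-4,4] | prev ⊥ | push {3}
  [8] u=1 | in [-4,3] | out [-4,4] | prev [-2,4] | push {}
  [9] u=0 | in [-4,4] | out [-4,4] | prev [-1,2] | push {6}
  [10] u=2 | in [-4,4] | out [-4,2] | ==
  [11] u=3 | in [-4,4] | out [-4,3] | prev [-3,3] | push {0}
  [12] u=6 | in [-4,4] | out [-4,4] | ==
  [13] u=0 | in [-4,4] | out [-4,4] | ==

Converged values:
  [0] [-4,4]
  [1] [-4,4]
  [2] [-4,2]
  [3] [-4,3]
  [4] [-4,3]
  [5] [-1,3]
  [6] [-4,4]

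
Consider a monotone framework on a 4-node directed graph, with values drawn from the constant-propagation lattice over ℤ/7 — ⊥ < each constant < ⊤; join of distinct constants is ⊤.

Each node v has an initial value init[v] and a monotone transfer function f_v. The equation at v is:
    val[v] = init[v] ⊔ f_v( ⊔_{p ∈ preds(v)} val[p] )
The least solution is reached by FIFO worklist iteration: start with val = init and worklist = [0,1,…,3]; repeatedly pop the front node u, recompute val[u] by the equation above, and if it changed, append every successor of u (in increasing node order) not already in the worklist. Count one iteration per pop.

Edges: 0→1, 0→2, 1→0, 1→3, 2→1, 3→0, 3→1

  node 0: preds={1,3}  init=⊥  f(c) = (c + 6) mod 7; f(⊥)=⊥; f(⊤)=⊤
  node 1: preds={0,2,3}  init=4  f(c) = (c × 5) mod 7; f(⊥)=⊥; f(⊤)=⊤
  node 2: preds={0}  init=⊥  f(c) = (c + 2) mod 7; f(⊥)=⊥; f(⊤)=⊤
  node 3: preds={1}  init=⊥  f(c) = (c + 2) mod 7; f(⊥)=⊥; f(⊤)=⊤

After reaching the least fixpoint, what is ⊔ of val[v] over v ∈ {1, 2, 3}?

Trace (8 dequeues):
  [1] u=0 | in 4 | out 3 | prev ⊥ | push {}
  [2] u=1 | in 3 | out ⊤ | prev 4 | push {0}
  [3] u=2 | in 3 | out 5 | prev ⊥ | push {1}
  [4] u=3 | in ⊤ | out ⊤ | prev ⊥ | push {}
  [5] u=0 | in ⊤ | out ⊤ | prev 3 | push {2}
  [6] u=1 | in ⊤ | out ⊤ | ==
  [7] u=2 | in ⊤ | out ⊤ | prev 5 | push {1}
  [8] u=1 | in ⊤ | out ⊤ | ==

Converged values:
  [0] ⊤
  [1] ⊤
  [2] ⊤
  [3] ⊤

⊤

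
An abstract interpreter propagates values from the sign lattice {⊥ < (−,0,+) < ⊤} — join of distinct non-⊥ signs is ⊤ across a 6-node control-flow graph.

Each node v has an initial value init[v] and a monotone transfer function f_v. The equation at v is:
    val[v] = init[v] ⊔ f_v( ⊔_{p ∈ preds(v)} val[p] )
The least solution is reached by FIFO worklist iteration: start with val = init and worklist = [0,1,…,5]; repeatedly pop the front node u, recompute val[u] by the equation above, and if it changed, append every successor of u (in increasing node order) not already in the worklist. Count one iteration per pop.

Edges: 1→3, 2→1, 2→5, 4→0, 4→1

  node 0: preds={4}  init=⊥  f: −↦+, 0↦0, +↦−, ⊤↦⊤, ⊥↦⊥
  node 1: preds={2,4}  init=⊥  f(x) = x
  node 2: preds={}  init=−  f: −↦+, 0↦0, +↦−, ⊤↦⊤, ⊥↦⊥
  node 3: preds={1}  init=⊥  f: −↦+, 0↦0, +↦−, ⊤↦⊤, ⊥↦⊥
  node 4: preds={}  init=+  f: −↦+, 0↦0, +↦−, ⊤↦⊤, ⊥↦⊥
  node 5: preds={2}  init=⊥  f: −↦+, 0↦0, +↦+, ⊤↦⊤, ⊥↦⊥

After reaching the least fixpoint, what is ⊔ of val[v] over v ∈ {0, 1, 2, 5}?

⊤

Trace (6 dequeues):
  [1] u=0 | in + | out − | prev ⊥ | push {}
  [2] u=1 | in ⊤ | out ⊤ | prev ⊥ | push {}
  [3] u=2 | in ⊥ | out − | ==
  [4] u=3 | in ⊤ | out ⊤ | prev ⊥ | push {}
  [5] u=4 | in ⊥ | out + | ==
  [6] u=5 | in − | out + | prev ⊥ | push {}

Converged values:
  [0] −
  [1] ⊤
  [2] −
  [3] ⊤
  [4] +
  [5] +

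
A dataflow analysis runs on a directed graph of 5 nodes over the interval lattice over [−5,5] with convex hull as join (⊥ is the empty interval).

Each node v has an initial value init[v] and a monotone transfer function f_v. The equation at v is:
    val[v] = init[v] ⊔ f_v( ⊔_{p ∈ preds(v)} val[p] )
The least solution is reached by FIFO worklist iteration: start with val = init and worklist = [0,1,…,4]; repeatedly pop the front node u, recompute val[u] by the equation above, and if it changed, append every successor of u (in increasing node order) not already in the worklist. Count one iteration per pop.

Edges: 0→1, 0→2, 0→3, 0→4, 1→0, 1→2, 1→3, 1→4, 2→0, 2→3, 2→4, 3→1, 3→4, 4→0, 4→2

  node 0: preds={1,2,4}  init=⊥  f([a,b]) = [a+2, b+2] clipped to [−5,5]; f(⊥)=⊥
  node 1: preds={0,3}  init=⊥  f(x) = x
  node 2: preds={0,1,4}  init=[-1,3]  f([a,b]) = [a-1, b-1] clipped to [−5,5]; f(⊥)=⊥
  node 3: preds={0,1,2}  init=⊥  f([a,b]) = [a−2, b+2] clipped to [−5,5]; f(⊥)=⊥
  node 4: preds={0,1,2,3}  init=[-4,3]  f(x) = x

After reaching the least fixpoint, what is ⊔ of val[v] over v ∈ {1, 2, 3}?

[-5,5]

Trace (11 dequeues):
  [1] u=0 | in [-4,3] | out [-2,5] | prev ⊥ | push {}
  [2] u=1 | in [-2,5] | out [-2,5] | prev ⊥ | push {0}
  [3] u=2 | in [-4,5] | out [-5,4] | prev [-1,3] | push {}
  [4] u=3 | in [-5,5] | out [-5,5] | prev ⊥ | push {1}
  [5] u=4 | in [-5,5] | out [-5,5] | prev [-4,3] | push {2}
  [6] u=0 | in [-5,5] | out [-3,5] | prev [-2,5] | push {3,4}
  [7] u=1 | in [-5,5] | out [-5,5] | prev [-2,5] | push {0}
  [8] u=2 | in [-5,5] | out [-5,4] | ==
  [9] u=3 | in [-5,5] | out [-5,5] | ==
  [10] u=4 | in [-5,5] | out [-5,5] | ==
  [11] u=0 | in [-5,5] | out [-3,5] | ==

Converged values:
  [0] [-3,5]
  [1] [-5,5]
  [2] [-5,4]
  [3] [-5,5]
  [4] [-5,5]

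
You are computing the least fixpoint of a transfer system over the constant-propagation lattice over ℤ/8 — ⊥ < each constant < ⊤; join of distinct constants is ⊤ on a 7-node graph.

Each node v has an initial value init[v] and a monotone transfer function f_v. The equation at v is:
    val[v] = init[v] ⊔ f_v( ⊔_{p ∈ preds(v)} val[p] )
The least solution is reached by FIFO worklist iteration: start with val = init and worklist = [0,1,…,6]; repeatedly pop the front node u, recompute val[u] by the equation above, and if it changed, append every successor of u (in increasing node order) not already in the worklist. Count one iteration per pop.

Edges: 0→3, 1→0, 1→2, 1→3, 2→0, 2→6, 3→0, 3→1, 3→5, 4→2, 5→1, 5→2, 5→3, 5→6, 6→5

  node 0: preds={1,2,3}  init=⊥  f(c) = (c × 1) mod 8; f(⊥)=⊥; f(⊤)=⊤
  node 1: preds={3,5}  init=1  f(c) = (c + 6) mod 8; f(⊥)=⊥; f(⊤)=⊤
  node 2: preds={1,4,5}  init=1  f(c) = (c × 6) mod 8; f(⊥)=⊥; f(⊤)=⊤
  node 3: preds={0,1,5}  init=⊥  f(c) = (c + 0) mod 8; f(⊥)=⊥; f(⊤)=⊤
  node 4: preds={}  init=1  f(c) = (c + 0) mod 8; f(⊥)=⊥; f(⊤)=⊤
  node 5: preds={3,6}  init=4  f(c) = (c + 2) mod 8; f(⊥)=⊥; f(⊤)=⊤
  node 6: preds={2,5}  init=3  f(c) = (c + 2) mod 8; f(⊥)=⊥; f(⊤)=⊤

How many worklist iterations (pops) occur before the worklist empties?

12

Trace (12 dequeues):
  [1] u=0 | in 1 | out 1 | prev ⊥ | push {}
  [2] u=1 | in 4 | out ⊤ | prev 1 | push {0}
  [3] u=2 | in ⊤ | out ⊤ | prev 1 | push {}
  [4] u=3 | in ⊤ | out ⊤ | prev ⊥ | push {1}
  [5] u=4 | in ⊥ | out 1 | ==
  [6] u=5 | in ⊤ | out ⊤ | prev 4 | push {2,3}
  [7] u=6 | in ⊤ | out ⊤ | prev 3 | push {5}
  [8] u=0 | in ⊤ | out ⊤ | prev 1 | push {}
  [9] u=1 | in ⊤ | out ⊤ | ==
  [10] u=2 | in ⊤ | out ⊤ | ==
  [11] u=3 | in ⊤ | out ⊤ | ==
  [12] u=5 | in ⊤ | out ⊤ | ==

Converged values:
  [0] ⊤
  [1] ⊤
  [2] ⊤
  [3] ⊤
  [4] 1
  [5] ⊤
  [6] ⊤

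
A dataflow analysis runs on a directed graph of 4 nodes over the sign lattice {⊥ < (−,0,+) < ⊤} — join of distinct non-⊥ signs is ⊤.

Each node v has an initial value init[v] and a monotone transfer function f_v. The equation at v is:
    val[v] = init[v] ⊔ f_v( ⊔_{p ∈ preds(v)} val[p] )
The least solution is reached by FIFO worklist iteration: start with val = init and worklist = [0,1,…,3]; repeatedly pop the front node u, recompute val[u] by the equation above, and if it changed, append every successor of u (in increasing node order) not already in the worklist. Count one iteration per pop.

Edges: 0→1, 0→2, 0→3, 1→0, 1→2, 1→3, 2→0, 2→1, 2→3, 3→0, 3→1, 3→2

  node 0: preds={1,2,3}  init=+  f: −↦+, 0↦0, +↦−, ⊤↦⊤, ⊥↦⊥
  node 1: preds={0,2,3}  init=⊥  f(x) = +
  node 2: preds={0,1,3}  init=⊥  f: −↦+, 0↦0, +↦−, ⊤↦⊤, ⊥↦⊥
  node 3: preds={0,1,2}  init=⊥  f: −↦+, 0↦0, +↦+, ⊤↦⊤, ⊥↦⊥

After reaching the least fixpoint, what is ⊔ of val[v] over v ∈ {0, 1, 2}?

⊤

Worklist (10 pops):
  #1 pop 0: in=⊥ → + (no change)
  #2 pop 1: in=+ → + (was ⊥); enqueue [0]
  #3 pop 2: in=+ → − (was ⊥); enqueue [1]
  #4 pop 3: in=⊤ → ⊤ (was ⊥); enqueue [2]
  #5 pop 0: in=⊤ → ⊤ (was +); enqueue [3]
  #6 pop 1: in=⊤ → + (no change)
  #7 pop 2: in=⊤ → ⊤ (was −); enqueue [0,1]
  #8 pop 3: in=⊤ → ⊤ (no change)
  #9 pop 0: in=⊤ → ⊤ (no change)
  #10 pop 1: in=⊤ → + (no change)

Fixpoint:
  val[0] = ⊤
  val[1] = +
  val[2] = ⊤
  val[3] = ⊤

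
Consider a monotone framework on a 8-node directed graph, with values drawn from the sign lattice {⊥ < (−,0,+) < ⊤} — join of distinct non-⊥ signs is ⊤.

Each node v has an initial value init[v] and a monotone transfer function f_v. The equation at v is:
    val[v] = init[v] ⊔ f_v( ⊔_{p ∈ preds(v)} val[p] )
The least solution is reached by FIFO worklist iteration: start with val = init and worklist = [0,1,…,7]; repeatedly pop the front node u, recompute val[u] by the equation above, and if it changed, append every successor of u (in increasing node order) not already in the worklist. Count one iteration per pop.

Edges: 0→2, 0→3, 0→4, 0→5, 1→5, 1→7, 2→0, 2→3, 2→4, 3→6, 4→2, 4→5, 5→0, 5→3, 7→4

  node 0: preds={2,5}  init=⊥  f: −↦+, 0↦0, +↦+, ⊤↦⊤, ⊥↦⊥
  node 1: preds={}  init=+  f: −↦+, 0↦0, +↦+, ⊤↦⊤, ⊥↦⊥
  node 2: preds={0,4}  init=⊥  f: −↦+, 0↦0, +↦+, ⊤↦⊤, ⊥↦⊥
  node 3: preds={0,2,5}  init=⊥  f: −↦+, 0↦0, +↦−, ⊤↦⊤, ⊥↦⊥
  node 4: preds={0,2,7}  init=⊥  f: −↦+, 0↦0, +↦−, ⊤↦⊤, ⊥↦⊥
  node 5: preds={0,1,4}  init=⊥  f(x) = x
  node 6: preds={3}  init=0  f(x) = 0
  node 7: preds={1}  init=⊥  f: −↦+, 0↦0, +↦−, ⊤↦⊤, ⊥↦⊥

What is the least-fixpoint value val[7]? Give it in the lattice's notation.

Trace (20 dequeues):
  [1] u=0 | in ⊥ | out ⊥ | ==
  [2] u=1 | in ⊥ | out + | ==
  [3] u=2 | in ⊥ | out ⊥ | ==
  [4] u=3 | in ⊥ | out ⊥ | ==
  [5] u=4 | in ⊥ | out ⊥ | ==
  [6] u=5 | in + | out + | prev ⊥ | push {0,3}
  [7] u=6 | in ⊥ | out 0 | ==
  [8] u=7 | in + | out − | prev ⊥ | push {4}
  [9] u=0 | in + | out + | prev ⊥ | push {2,5}
  [10] u=3 | in + | out − | prev ⊥ | push {6}
  [11] u=4 | in ⊤ | out ⊤ | prev ⊥ | push {}
  [12] u=2 | in ⊤ | out ⊤ | prev ⊥ | push {0,3,4}
  [13] u=5 | in ⊤ | out ⊤ | prev + | push {}
  [14] u=6 | in − | out 0 | ==
  [15] u=0 | in ⊤ | out ⊤ | prev + | push {2,5}
  [16] u=3 | in ⊤ | out ⊤ | prev − | push {6}
  [17] u=4 | in ⊤ | out ⊤ | ==
  [18] u=2 | in ⊤ | out ⊤ | ==
  [19] u=5 | in ⊤ | out ⊤ | ==
  [20] u=6 | in ⊤ | out 0 | ==

Converged values:
  [0] ⊤
  [1] +
  [2] ⊤
  [3] ⊤
  [4] ⊤
  [5] ⊤
  [6] 0
  [7] −

−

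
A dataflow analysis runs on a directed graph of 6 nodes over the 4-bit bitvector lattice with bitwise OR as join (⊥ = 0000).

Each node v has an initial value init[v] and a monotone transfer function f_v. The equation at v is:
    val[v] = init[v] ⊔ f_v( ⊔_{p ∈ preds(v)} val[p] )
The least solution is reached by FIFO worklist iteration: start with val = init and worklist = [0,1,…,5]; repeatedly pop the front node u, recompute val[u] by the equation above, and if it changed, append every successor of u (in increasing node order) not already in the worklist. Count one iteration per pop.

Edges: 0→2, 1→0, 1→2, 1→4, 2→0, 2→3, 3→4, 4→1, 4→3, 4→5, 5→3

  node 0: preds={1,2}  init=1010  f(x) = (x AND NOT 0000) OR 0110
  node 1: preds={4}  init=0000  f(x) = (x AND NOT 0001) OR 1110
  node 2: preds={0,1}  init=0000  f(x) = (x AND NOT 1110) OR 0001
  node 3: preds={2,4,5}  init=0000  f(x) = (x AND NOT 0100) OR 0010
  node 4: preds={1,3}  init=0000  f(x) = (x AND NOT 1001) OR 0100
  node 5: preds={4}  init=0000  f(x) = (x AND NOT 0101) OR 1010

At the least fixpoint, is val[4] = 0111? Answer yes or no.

Iteration log — 11 steps:
  step 1. node 0  ⊔preds=0000  new=1110  old=1010  +wl: 
  step 2. node 1  ⊔preds=0000  new=1110  old=0000  +wl: 0
  step 3. node 2  ⊔preds=1110  new=0001  old=0000  +wl: 
  step 4. node 3  ⊔preds=0001  new=0011  old=0000  +wl: 
  step 5. node 4  ⊔preds=1111  new=0110  old=0000  +wl: 1,3
  step 6. node 5  ⊔preds=0110  new=1010  old=0000  +wl: 
  step 7. node 0  ⊔preds=1111  new=1111  old=1110  +wl: 2
  step 8. node 1  ⊔preds=0110  new=1110  stable
  step 9. node 3  ⊔preds=1111  new=1011  old=0011  +wl: 4
  step 10. node 2  ⊔preds=1111  new=0001  stable
  step 11. node 4  ⊔preds=1111  new=0110  stable

Least fixpoint reached:
  node 0: 1111
  node 1: 1110
  node 2: 0001
  node 3: 1011
  node 4: 0110
  node 5: 1010

no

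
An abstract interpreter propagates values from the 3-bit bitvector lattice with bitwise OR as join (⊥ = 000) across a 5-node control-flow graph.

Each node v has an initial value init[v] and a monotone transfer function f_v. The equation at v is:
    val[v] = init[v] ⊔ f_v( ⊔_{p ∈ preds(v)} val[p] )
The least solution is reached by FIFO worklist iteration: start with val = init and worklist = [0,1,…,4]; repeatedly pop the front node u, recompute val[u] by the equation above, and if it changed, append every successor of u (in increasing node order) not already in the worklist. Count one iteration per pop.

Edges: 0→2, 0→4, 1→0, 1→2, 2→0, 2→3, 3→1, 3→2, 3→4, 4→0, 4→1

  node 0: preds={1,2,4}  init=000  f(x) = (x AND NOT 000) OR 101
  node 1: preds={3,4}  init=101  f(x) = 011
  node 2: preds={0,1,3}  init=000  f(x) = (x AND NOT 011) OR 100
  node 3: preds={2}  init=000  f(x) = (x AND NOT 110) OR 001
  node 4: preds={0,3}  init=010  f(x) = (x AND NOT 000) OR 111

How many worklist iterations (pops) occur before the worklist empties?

Trace (8 dequeues):
  [1] u=0 | in 111 | out 111 | prev 000 | push {}
  [2] u=1 | in 010 | out 111 | prev 101 | push {0}
  [3] u=2 | in 111 | out 100 | prev 000 | push {}
  [4] u=3 | in 100 | out 001 | prev 000 | push {1,2}
  [5] u=4 | in 111 | out 111 | prev 010 | push {}
  [6] u=0 | in 111 | out 111 | ==
  [7] u=1 | in 111 | out 111 | ==
  [8] u=2 | in 111 | out 100 | ==

Converged values:
  [0] 111
  [1] 111
  [2] 100
  [3] 001
  [4] 111

8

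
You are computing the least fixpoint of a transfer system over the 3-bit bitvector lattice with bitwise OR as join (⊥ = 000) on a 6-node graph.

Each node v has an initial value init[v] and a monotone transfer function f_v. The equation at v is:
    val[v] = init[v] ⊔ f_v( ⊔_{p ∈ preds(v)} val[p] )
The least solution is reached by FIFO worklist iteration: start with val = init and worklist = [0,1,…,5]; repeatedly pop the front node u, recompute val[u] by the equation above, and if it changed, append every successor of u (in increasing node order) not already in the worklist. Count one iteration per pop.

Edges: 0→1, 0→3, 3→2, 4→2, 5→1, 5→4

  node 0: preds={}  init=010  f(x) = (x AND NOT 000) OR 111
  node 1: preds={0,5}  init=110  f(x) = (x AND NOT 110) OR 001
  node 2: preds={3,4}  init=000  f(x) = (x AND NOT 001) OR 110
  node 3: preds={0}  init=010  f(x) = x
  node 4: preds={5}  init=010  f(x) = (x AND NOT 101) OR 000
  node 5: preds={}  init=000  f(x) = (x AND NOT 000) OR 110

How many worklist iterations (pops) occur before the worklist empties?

Trace (9 dequeues):
  [1] u=0 | in 000 | out 111 | prev 010 | push {}
  [2] u=1 | in 111 | out 111 | prev 110 | push {}
  [3] u=2 | in 010 | out 110 | prev 000 | push {}
  [4] u=3 | in 111 | out 111 | prev 010 | push {2}
  [5] u=4 | in 000 | out 010 | ==
  [6] u=5 | in 000 | out 110 | prev 000 | push {1,4}
  [7] u=2 | in 111 | out 110 | ==
  [8] u=1 | in 111 | out 111 | ==
  [9] u=4 | in 110 | out 010 | ==

Converged values:
  [0] 111
  [1] 111
  [2] 110
  [3] 111
  [4] 010
  [5] 110

9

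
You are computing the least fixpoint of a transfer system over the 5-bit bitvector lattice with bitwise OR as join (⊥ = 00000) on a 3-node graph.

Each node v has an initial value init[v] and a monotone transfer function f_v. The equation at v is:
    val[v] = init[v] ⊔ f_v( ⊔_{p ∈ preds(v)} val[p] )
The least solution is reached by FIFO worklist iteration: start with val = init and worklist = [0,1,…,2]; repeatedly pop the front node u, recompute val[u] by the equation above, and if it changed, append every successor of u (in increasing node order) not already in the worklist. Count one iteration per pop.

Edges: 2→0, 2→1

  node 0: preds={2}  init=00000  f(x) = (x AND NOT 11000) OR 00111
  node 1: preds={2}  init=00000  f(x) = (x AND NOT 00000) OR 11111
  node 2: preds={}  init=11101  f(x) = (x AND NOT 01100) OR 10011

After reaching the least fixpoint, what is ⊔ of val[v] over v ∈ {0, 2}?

Iteration log — 5 steps:
  step 1. node 0  ⊔preds=11101  new=00111  old=00000  +wl: 
  step 2. node 1  ⊔preds=11101  new=11111  old=00000  +wl: 
  step 3. node 2  ⊔preds=00000  new=11111  old=11101  +wl: 0,1
  step 4. node 0  ⊔preds=11111  new=00111  stable
  step 5. node 1  ⊔preds=11111  new=11111  stable

Least fixpoint reached:
  node 0: 00111
  node 1: 11111
  node 2: 11111

11111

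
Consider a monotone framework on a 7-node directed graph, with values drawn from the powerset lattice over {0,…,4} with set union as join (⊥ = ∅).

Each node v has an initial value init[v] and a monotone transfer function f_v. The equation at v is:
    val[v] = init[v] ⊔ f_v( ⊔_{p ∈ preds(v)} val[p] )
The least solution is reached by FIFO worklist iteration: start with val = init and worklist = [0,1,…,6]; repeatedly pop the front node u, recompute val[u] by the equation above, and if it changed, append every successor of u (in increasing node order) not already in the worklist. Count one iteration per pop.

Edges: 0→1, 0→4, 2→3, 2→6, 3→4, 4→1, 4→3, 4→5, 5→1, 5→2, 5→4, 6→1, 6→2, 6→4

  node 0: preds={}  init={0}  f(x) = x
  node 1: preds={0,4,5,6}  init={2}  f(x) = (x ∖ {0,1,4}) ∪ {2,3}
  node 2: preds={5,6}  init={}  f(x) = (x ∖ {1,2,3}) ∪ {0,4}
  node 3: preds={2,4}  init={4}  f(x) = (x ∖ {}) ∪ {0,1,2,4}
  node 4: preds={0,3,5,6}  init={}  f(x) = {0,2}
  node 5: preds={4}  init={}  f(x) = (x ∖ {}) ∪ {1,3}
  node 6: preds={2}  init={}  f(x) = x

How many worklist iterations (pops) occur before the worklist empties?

11

Worklist (11 pops):
  #1 pop 0: in={} → {0} (no change)
  #2 pop 1: in={0} → {2,3} (was {2}); enqueue []
  #3 pop 2: in={} → {0,4} (was {}); enqueue []
  #4 pop 3: in={0,4} → {0,1,2,4} (was {4}); enqueue []
  #5 pop 4: in={0,1,2,4} → {0,2} (was {}); enqueue [1,3]
  #6 pop 5: in={0,2} → {0,1,2,3} (was {}); enqueue [2,4]
  #7 pop 6: in={0,4} → {0,4} (was {}); enqueue []
  #8 pop 1: in={0,1,2,3,4} → {2,3} (no change)
  #9 pop 3: in={0,2,4} → {0,1,2,4} (no change)
  #10 pop 2: in={0,1,2,3,4} → {0,4} (no change)
  #11 pop 4: in={0,1,2,3,4} → {0,2} (no change)

Fixpoint:
  val[0] = {0}
  val[1] = {2,3}
  val[2] = {0,4}
  val[3] = {0,1,2,4}
  val[4] = {0,2}
  val[5] = {0,1,2,3}
  val[6] = {0,4}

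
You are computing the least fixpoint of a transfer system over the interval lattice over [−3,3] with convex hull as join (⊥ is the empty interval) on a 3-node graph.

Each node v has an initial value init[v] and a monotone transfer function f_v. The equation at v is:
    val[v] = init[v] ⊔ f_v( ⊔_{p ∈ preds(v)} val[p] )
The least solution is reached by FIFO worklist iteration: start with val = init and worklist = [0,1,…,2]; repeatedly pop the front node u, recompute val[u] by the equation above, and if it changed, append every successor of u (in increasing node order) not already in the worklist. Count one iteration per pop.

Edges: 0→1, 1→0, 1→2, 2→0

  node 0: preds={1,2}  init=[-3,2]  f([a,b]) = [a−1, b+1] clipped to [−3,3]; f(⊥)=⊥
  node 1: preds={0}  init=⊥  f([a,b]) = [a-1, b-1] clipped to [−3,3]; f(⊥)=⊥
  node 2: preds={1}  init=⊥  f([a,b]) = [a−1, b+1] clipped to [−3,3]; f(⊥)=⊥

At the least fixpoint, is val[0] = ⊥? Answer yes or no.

Iteration log — 8 steps:
  step 1. node 0  ⊔preds=⊥  new=[-3,2]  stable
  step 2. node 1  ⊔preds=[-3,2]  new=[-3,1]  old=⊥  +wl: 0
  step 3. node 2  ⊔preds=[-3,1]  new=[-3,2]  old=⊥  +wl: 
  step 4. node 0  ⊔preds=[-3,2]  new=[-3,3]  old=[-3,2]  +wl: 1
  step 5. node 1  ⊔preds=[-3,3]  new=[-3,2]  old=[-3,1]  +wl: 0,2
  step 6. node 0  ⊔preds=[-3,2]  new=[-3,3]  stable
  step 7. node 2  ⊔preds=[-3,2]  new=[-3,3]  old=[-3,2]  +wl: 0
  step 8. node 0  ⊔preds=[-3,3]  new=[-3,3]  stable

Least fixpoint reached:
  node 0: [-3,3]
  node 1: [-3,2]
  node 2: [-3,3]

no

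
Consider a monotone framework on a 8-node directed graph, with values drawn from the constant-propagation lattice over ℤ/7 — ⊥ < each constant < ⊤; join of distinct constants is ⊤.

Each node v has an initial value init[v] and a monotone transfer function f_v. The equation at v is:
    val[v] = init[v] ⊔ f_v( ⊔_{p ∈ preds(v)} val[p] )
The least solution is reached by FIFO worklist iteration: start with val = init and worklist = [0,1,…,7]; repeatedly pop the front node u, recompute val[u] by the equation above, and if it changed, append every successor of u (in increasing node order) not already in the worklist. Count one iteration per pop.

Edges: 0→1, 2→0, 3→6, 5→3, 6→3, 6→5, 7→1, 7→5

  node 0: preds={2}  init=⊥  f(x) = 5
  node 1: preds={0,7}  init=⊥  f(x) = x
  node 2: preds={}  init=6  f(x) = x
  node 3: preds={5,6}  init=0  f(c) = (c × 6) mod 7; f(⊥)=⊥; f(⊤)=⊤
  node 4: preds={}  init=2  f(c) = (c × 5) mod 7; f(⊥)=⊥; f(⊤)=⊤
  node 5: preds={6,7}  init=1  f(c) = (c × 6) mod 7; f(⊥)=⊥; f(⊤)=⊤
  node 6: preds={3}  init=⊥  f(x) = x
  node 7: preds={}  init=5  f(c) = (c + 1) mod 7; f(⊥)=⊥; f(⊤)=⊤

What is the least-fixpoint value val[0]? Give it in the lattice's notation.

Iteration log — 10 steps:
  step 1. node 0  ⊔preds=6  new=5  old=⊥  +wl: 
  step 2. node 1  ⊔preds=5  new=5  old=⊥  +wl: 
  step 3. node 2  ⊔preds=⊥  new=6  stable
  step 4. node 3  ⊔preds=1  new=⊤  old=0  +wl: 
  step 5. node 4  ⊔preds=⊥  new=2  stable
  step 6. node 5  ⊔preds=5  new=⊤  old=1  +wl: 3
  step 7. node 6  ⊔preds=⊤  new=⊤  old=⊥  +wl: 5
  step 8. node 7  ⊔preds=⊥  new=5  stable
  step 9. node 3  ⊔preds=⊤  new=⊤  stable
  step 10. node 5  ⊔preds=⊤  new=⊤  stable

Least fixpoint reached:
  node 0: 5
  node 1: 5
  node 2: 6
  node 3: ⊤
  node 4: 2
  node 5: ⊤
  node 6: ⊤
  node 7: 5

5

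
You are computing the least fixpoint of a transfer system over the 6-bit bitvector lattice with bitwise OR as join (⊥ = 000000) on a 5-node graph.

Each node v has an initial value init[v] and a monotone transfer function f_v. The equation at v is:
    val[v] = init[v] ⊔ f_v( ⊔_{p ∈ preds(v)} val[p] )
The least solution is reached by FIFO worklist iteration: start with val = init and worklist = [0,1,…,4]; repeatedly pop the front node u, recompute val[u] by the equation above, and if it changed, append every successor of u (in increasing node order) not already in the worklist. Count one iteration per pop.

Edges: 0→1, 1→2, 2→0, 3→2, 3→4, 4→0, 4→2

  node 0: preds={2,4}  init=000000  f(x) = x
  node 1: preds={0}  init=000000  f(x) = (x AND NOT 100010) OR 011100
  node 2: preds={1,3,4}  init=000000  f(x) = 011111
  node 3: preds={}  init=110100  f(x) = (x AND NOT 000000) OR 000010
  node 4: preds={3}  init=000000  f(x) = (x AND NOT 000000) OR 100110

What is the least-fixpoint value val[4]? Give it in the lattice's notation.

110110

Iteration log — 9 steps:
  step 1. node 0  ⊔preds=000000  new=000000  stable
  step 2. node 1  ⊔preds=000000  new=011100  old=000000  +wl: 
  step 3. node 2  ⊔preds=111100  new=011111  old=000000  +wl: 0
  step 4. node 3  ⊔preds=000000  new=110110  old=110100  +wl: 2
  step 5. node 4  ⊔preds=110110  new=110110  old=000000  +wl: 
  step 6. node 0  ⊔preds=111111  new=111111  old=000000  +wl: 1
  step 7. node 2  ⊔preds=111110  new=011111  stable
  step 8. node 1  ⊔preds=111111  new=011101  old=011100  +wl: 2
  step 9. node 2  ⊔preds=111111  new=011111  stable

Least fixpoint reached:
  node 0: 111111
  node 1: 011101
  node 2: 011111
  node 3: 110110
  node 4: 110110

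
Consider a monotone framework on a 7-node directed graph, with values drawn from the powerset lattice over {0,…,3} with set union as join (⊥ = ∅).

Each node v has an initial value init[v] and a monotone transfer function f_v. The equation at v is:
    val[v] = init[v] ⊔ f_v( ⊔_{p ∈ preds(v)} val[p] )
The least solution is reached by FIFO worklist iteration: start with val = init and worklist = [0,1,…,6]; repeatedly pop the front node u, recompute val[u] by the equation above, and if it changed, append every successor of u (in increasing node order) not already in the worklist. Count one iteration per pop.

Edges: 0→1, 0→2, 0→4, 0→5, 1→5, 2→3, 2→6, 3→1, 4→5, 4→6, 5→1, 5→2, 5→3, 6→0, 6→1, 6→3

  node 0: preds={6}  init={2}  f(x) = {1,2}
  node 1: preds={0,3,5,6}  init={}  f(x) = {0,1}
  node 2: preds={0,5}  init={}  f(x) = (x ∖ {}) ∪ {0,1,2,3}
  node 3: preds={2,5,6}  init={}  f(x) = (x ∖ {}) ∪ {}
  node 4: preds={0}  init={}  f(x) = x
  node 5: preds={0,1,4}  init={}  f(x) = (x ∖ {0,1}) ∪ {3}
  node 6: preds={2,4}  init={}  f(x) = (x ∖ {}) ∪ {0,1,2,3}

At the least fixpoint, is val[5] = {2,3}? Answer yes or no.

Worklist (11 pops):
  #1 pop 0: in={} → {1,2} (was {2}); enqueue []
  #2 pop 1: in={1,2} → {0,1} (was {}); enqueue []
  #3 pop 2: in={1,2} → {0,1,2,3} (was {}); enqueue []
  #4 pop 3: in={0,1,2,3} → {0,1,2,3} (was {}); enqueue [1]
  #5 pop 4: in={1,2} → {1,2} (was {}); enqueue []
  #6 pop 5: in={0,1,2} → {2,3} (was {}); enqueue [2,3]
  #7 pop 6: in={0,1,2,3} → {0,1,2,3} (was {}); enqueue [0]
  #8 pop 1: in={0,1,2,3} → {0,1} (no change)
  #9 pop 2: in={1,2,3} → {0,1,2,3} (no change)
  #10 pop 3: in={0,1,2,3} → {0,1,2,3} (no change)
  #11 pop 0: in={0,1,2,3} → {1,2} (no change)

Fixpoint:
  val[0] = {1,2}
  val[1] = {0,1}
  val[2] = {0,1,2,3}
  val[3] = {0,1,2,3}
  val[4] = {1,2}
  val[5] = {2,3}
  val[6] = {0,1,2,3}

yes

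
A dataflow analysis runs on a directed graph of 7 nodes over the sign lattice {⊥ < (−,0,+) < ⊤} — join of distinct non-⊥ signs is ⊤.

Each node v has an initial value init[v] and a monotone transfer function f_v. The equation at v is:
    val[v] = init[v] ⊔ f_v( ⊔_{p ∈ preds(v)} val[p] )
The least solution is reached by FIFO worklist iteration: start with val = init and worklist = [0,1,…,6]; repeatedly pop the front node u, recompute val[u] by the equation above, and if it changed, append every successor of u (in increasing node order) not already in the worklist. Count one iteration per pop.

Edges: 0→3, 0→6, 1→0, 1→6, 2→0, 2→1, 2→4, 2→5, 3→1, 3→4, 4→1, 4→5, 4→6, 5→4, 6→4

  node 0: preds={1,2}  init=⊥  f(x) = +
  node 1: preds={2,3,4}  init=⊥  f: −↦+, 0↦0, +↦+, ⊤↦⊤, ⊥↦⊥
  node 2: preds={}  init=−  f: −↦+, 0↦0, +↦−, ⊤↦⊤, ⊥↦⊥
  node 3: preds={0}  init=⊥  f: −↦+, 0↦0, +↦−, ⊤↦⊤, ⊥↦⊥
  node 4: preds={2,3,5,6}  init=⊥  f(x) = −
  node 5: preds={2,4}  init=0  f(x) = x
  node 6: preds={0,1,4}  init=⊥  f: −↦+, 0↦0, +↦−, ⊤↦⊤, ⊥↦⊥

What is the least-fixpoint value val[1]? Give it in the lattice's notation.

+

Worklist (10 pops):
  #1 pop 0: in=− → + (was ⊥); enqueue []
  #2 pop 1: in=− → + (was ⊥); enqueue [0]
  #3 pop 2: in=⊥ → − (no change)
  #4 pop 3: in=+ → − (was ⊥); enqueue [1]
  #5 pop 4: in=⊤ → − (was ⊥); enqueue []
  #6 pop 5: in=− → ⊤ (was 0); enqueue [4]
  #7 pop 6: in=⊤ → ⊤ (was ⊥); enqueue []
  #8 pop 0: in=⊤ → + (no change)
  #9 pop 1: in=− → + (no change)
  #10 pop 4: in=⊤ → − (no change)

Fixpoint:
  val[0] = +
  val[1] = +
  val[2] = −
  val[3] = −
  val[4] = −
  val[5] = ⊤
  val[6] = ⊤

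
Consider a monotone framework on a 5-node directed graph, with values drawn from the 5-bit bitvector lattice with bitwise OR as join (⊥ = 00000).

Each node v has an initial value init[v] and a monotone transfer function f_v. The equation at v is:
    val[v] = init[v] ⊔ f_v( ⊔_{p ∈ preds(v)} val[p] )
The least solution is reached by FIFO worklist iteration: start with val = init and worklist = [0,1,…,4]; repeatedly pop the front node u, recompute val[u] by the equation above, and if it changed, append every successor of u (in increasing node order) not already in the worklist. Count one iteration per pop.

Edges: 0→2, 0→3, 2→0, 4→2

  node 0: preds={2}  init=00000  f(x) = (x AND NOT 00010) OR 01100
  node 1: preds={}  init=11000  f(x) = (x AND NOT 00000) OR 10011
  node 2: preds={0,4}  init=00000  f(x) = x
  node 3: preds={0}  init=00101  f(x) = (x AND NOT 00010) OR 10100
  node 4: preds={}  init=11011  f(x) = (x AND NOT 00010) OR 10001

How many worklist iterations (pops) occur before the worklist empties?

8

Worklist (8 pops):
  #1 pop 0: in=00000 → 01100 (was 00000); enqueue []
  #2 pop 1: in=00000 → 11011 (was 11000); enqueue []
  #3 pop 2: in=11111 → 11111 (was 00000); enqueue [0]
  #4 pop 3: in=01100 → 11101 (was 00101); enqueue []
  #5 pop 4: in=00000 → 11011 (no change)
  #6 pop 0: in=11111 → 11101 (was 01100); enqueue [2,3]
  #7 pop 2: in=11111 → 11111 (no change)
  #8 pop 3: in=11101 → 11101 (no change)

Fixpoint:
  val[0] = 11101
  val[1] = 11011
  val[2] = 11111
  val[3] = 11101
  val[4] = 11011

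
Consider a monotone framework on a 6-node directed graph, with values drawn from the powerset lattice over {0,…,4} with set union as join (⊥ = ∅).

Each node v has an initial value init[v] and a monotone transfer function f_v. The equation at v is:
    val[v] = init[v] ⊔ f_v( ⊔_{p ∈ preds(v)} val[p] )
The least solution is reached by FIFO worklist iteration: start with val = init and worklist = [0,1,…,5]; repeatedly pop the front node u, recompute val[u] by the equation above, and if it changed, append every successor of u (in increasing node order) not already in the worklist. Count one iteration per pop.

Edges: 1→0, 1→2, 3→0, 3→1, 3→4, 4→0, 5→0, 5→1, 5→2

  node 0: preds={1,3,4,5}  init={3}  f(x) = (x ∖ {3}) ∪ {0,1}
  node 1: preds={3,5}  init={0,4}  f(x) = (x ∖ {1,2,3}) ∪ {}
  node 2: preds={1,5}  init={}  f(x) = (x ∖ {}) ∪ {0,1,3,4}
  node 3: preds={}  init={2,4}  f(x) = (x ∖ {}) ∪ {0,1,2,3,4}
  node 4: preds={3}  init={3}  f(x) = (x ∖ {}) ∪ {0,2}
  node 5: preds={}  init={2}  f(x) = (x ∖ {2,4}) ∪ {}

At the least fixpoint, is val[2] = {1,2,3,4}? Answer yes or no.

no

Worklist (8 pops):
  #1 pop 0: in={0,2,3,4} → {0,1,2,3,4} (was {3}); enqueue []
  #2 pop 1: in={2,4} → {0,4} (no change)
  #3 pop 2: in={0,2,4} → {0,1,2,3,4} (was {}); enqueue []
  #4 pop 3: in={} → {0,1,2,3,4} (was {2,4}); enqueue [0,1]
  #5 pop 4: in={0,1,2,3,4} → {0,1,2,3,4} (was {3}); enqueue []
  #6 pop 5: in={} → {2} (no change)
  #7 pop 0: in={0,1,2,3,4} → {0,1,2,3,4} (no change)
  #8 pop 1: in={0,1,2,3,4} → {0,4} (no change)

Fixpoint:
  val[0] = {0,1,2,3,4}
  val[1] = {0,4}
  val[2] = {0,1,2,3,4}
  val[3] = {0,1,2,3,4}
  val[4] = {0,1,2,3,4}
  val[5] = {2}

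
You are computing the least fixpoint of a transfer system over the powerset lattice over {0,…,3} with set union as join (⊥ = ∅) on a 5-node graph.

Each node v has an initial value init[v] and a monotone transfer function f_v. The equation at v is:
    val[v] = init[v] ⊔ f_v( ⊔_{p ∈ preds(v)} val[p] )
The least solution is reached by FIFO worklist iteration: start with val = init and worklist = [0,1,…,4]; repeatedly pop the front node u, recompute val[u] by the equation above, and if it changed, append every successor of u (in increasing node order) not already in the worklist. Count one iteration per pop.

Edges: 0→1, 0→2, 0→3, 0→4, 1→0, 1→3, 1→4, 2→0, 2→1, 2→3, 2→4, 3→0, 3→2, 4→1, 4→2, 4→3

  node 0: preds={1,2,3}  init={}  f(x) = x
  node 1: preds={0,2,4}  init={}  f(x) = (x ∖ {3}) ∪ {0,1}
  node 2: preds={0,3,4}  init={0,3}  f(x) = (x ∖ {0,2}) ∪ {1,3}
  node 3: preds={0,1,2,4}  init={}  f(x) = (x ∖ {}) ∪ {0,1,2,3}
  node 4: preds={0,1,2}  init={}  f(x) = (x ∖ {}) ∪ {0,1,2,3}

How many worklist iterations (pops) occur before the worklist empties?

11

Iteration log — 11 steps:
  step 1. node 0  ⊔preds={0,3}  new={0,3}  old={}  +wl: 
  step 2. node 1  ⊔preds={0,3}  new={0,1}  old={}  +wl: 0
  step 3. node 2  ⊔preds={0,3}  new={0,1,3}  old={0,3}  +wl: 1
  step 4. node 3  ⊔preds={0,1,3}  new={0,1,2,3}  old={}  +wl: 2
  step 5. node 4  ⊔preds={0,1,3}  new={0,1,2,3}  old={}  +wl: 3
  step 6. node 0  ⊔preds={0,1,2,3}  new={0,1,2,3}  old={0,3}  +wl: 4
  step 7. node 1  ⊔preds={0,1,2,3}  new={0,1,2}  old={0,1}  +wl: 0
  step 8. node 2  ⊔preds={0,1,2,3}  new={0,1,3}  stable
  step 9. node 3  ⊔preds={0,1,2,3}  new={0,1,2,3}  stable
  step 10. node 4  ⊔preds={0,1,2,3}  new={0,1,2,3}  stable
  step 11. node 0  ⊔preds={0,1,2,3}  new={0,1,2,3}  stable

Least fixpoint reached:
  node 0: {0,1,2,3}
  node 1: {0,1,2}
  node 2: {0,1,3}
  node 3: {0,1,2,3}
  node 4: {0,1,2,3}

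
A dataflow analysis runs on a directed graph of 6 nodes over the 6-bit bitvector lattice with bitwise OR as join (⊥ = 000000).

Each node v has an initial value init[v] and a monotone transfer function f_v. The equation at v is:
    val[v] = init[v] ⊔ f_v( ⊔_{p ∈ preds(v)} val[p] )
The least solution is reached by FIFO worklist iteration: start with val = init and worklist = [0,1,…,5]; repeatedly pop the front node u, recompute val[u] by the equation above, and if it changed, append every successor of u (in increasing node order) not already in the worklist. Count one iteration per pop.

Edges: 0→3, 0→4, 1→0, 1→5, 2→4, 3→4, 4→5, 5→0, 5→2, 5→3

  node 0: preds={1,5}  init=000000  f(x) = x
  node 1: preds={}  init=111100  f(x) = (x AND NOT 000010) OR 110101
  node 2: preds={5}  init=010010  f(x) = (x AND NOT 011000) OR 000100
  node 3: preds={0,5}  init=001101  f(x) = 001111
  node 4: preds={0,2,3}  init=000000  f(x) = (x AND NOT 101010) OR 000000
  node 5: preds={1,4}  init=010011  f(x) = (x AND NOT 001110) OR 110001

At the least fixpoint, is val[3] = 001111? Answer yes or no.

Iteration log — 10 steps:
  step 1. node 0  ⊔preds=111111  new=111111  old=000000  +wl: 
  step 2. node 1  ⊔preds=000000  new=111101  old=111100  +wl: 0
  step 3. node 2  ⊔preds=010011  new=010111  old=010010  +wl: 
  step 4. node 3  ⊔preds=111111  new=001111  old=001101  +wl: 
  step 5. node 4  ⊔preds=111111  new=010101  old=000000  +wl: 
  step 6. node 5  ⊔preds=111101  new=110011  old=010011  +wl: 2,3
  step 7. node 0  ⊔preds=111111  new=111111  stable
  step 8. node 2  ⊔preds=110011  new=110111  old=010111  +wl: 4
  step 9. node 3  ⊔preds=111111  new=001111  stable
  step 10. node 4  ⊔preds=111111  new=010101  stable

Least fixpoint reached:
  node 0: 111111
  node 1: 111101
  node 2: 110111
  node 3: 001111
  node 4: 010101
  node 5: 110011

yes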